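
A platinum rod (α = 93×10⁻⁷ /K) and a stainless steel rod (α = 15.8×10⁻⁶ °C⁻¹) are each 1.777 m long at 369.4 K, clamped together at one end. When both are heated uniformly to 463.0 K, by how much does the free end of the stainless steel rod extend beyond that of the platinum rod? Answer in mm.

ΔT = 93.6 K
platinum: ΔL = 93×10⁻⁷ × 1.777 m × 93.6 = 1.5468×10⁻³ m = 1.5468 mm
stainless steel: ΔL = 15.8×10⁻⁶ × 1.777 m × 93.6 = 2.6280×10⁻³ m = 2.6280 mm
difference = 2.6280 − 1.5468 = 1.0812 mm

1.08 mm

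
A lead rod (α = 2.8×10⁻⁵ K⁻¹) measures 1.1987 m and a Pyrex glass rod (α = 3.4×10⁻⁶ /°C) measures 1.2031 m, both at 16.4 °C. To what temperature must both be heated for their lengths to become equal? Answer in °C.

T = 165.7 °C

L₁(1 + α₁ΔT) = L₂(1 + α₂ΔT) ⇒ ΔT = (L₂ − L₁)/(α₁L₁ − α₂L₂)
L₂ − L₁ = 1.2031 − 1.1987 = 4.40×10⁻³ m
α₁L₁ − α₂L₂ = 2.8×10⁻⁵×1.1987 − 3.4×10⁻⁶×1.2031 = 2.947306×10⁻⁵ m/K
ΔT = 4.40×10⁻³ / 2.947306×10⁻⁵ = 149.289 K
T = 16.4 + 149.289 = 165.689 °C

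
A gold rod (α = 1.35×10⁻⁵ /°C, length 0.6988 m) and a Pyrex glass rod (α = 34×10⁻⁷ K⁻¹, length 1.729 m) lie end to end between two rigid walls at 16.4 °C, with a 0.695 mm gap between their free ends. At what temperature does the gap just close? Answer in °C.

T = 61.8 °C

α₁L₁ = 9.4338×10⁻⁶ m/K, α₂L₂ = 5.8786×10⁻⁶ m/K → total 1.53124×10⁻⁵ m/K
ΔT = g/(α₁L₁+α₂L₂) = 6.95×10⁻⁴ / 1.53124×10⁻⁵ = 45.388 K
T = 16.4 + 45.388 = 61.788 °C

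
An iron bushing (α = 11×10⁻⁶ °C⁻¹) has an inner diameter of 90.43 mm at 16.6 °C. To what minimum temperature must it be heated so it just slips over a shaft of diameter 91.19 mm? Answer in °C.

T = 781 °C

Required Δd = 91.19 − 90.43 = 0.76 mm
Δd = αd₀ΔT ⇒ ΔT = Δd/(αd₀) = 0.76 / (11×10⁻⁶ × 90.43) = 764.03 K
T_min = 16.6 + 764.03 = 780.63 °C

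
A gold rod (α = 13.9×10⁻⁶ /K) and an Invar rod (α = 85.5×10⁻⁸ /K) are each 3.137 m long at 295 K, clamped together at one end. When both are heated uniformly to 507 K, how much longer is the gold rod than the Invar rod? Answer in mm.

ΔT = 212 K
gold: ΔL = 13.9×10⁻⁶ × 3.137 m × 212 = 9.2441×10⁻³ m = 9.2441 mm
Invar: ΔL = 85.5×10⁻⁸ × 3.137 m × 212 = 5.6861×10⁻⁴ m = 0.56861 mm
difference = 9.2441 − 0.56861 = 8.67549 mm

8.68 mm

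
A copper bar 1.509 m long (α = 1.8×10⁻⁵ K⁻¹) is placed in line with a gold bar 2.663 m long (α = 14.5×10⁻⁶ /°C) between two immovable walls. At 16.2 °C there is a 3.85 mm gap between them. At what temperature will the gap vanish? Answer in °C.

T = 74.7 °C

Gap closes when ΔL₁ + ΔL₂ = 3.85 mm = 3.85×10⁻³ m
(α₁L₁ + α₂L₂)ΔT = g
α₁L₁ + α₂L₂ = 1.8×10⁻⁵×1.509 + 14.5×10⁻⁶×2.663 = 6.57755×10⁻⁵ m/K
ΔT = 3.85×10⁻³ / 6.57755×10⁻⁵ = 58.532 K
T = 16.2 + 58.532 = 74.732 °C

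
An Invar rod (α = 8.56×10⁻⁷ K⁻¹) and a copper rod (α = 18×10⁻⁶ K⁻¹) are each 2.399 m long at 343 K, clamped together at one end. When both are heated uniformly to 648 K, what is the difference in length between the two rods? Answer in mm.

ΔT = 305 K
Invar: ΔL = 8.56×10⁻⁷ × 2.399 m × 305 = 6.2633×10⁻⁴ m = 0.62633 mm
copper: ΔL = 18×10⁻⁶ × 2.399 m × 305 = 1.3171×10⁻² m = 13.171 mm
difference = 13.171 − 0.62633 = 12.54467 mm

12.5 mm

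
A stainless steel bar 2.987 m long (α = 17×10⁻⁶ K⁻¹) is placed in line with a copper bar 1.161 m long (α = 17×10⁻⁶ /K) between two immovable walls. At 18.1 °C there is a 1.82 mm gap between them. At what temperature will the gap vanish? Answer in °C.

α₁L₁ = 5.0779×10⁻⁵ m/K, α₂L₂ = 1.9737×10⁻⁵ m/K → total 7.0516×10⁻⁵ m/K
ΔT = g/(α₁L₁+α₂L₂) = 1.82×10⁻³ / 7.0516×10⁻⁵ = 25.810 K
T = 18.1 + 25.810 = 43.910 °C

T = 43.9 °C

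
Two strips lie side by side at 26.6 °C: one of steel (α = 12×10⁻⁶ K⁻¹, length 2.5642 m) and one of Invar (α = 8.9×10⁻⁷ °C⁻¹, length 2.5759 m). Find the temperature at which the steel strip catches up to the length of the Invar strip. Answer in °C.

Equal length when α₁L₁ΔT − α₂L₂ΔT = L₂ − L₁ = 1.17×10⁻² m
α₁L₁ = 3.07704×10⁻⁵, α₂L₂ = 2.292551×10⁻⁶ → Δ(αL) = 2.8477849×10⁻⁵ m/K
ΔT = 1.17×10⁻² / 2.8477849×10⁻⁵ = 410.846 K, so T = 26.6 + 410.846 = 437.446 °C

T = 437.4 °C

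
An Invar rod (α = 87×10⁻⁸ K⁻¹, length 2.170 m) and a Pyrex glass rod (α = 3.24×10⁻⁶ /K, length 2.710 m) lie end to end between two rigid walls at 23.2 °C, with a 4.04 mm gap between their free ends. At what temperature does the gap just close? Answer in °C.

α₁L₁ = 1.8879×10⁻⁶ m/K, α₂L₂ = 8.7804×10⁻⁶ m/K → total 1.06683×10⁻⁵ m/K
ΔT = g/(α₁L₁+α₂L₂) = 4.04×10⁻³ / 1.06683×10⁻⁵ = 378.69 K
T = 23.2 + 378.69 = 401.89 °C

T = 402 °C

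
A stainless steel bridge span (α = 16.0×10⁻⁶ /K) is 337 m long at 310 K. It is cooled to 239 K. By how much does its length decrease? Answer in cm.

ΔL = 38.3 cm

|ΔT| = |239 − 310| = 71 K
ΔL = αL₀ΔT = (16.0×10⁻⁶)(337)(71) = 3.83×10⁻¹ m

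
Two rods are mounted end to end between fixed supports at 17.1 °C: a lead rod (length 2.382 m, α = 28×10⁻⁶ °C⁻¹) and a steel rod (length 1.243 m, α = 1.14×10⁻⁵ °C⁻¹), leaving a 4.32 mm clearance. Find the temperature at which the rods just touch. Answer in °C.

T = 70.5 °C

α₁L₁ = 6.6696×10⁻⁵ m/K, α₂L₂ = 1.41702×10⁻⁵ m/K → total 8.08662×10⁻⁵ m/K
ΔT = g/(α₁L₁+α₂L₂) = 4.32×10⁻³ / 8.08662×10⁻⁵ = 53.422 K
T = 17.1 + 53.422 = 70.522 °C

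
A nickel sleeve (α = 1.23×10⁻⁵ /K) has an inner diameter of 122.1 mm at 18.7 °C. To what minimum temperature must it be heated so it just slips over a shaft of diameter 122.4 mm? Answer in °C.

T = 218 °C

Required Δd = 122.4 − 122.1 = 0.3 mm
Δd = αd₀ΔT ⇒ ΔT = Δd/(αd₀) = 0.3 / (1.23×10⁻⁵ × 122.1) = 199.76 K
T_min = 18.7 + 199.76 = 218.46 °C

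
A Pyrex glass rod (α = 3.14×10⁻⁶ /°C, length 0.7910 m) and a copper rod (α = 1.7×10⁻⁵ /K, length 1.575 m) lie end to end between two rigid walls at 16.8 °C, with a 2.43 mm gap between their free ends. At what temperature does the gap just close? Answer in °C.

T = 99.9 °C

α₁L₁ = 2.48374×10⁻⁶ m/K, α₂L₂ = 2.6775×10⁻⁵ m/K → total 2.925874×10⁻⁵ m/K
ΔT = g/(α₁L₁+α₂L₂) = 2.43×10⁻³ / 2.925874×10⁻⁵ = 83.052 K
T = 16.8 + 83.052 = 99.852 °C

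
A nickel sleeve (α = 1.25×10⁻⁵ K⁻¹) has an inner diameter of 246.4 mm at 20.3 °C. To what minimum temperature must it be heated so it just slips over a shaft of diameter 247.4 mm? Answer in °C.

T = 345 °C

Required Δd = 247.4 − 246.4 = 1.0 mm
Δd = αd₀ΔT ⇒ ΔT = Δd/(αd₀) = 1.0 / (1.25×10⁻⁵ × 246.4) = 324.68 K
T_min = 20.3 + 324.68 = 344.98 °C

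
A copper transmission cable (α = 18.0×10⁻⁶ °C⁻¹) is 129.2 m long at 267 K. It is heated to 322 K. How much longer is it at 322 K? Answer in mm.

|ΔT| = |322 − 267| = 55 K
ΔL = αL₀ΔT = (18.0×10⁻⁶)(129.2)(55) = 1.28×10⁻¹ m

ΔL = 128 mm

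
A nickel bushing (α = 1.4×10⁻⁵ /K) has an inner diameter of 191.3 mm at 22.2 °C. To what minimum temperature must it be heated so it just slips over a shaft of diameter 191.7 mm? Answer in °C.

Required Δd = 191.7 − 191.3 = 0.4 mm
Δd = αd₀ΔT ⇒ ΔT = Δd/(αd₀) = 0.4 / (1.4×10⁻⁵ × 191.3) = 149.35 K
T_min = 22.2 + 149.35 = 171.55 °C

T = 172 °C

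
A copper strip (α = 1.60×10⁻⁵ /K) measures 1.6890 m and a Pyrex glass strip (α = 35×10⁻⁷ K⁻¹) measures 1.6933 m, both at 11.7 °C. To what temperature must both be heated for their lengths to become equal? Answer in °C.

T = 215.5 °C

L₁(1 + α₁ΔT) = L₂(1 + α₂ΔT) ⇒ ΔT = (L₂ − L₁)/(α₁L₁ − α₂L₂)
L₂ − L₁ = 1.6933 − 1.6890 = 4.30×10⁻³ m
α₁L₁ − α₂L₂ = 1.60×10⁻⁵×1.6890 − 35×10⁻⁷×1.6933 = 2.109745×10⁻⁵ m/K
ΔT = 4.30×10⁻³ / 2.109745×10⁻⁵ = 203.816 K
T = 11.7 + 203.816 = 215.516 °C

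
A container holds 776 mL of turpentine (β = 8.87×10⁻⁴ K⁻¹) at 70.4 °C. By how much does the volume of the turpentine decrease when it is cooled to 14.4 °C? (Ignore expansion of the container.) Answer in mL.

ΔV = 38.5 mL

|ΔT| = |14.4 − 70.4| = 56.0 K
ΔV = βV₀ΔT = (8.87×10⁻⁴)(776)(56.0) = 38.5 mL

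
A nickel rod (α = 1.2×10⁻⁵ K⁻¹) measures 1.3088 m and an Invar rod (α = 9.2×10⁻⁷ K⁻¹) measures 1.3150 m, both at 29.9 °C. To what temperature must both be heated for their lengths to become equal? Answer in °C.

T = 457.6 °C

L₁(1 + α₁ΔT) = L₂(1 + α₂ΔT) ⇒ ΔT = (L₂ − L₁)/(α₁L₁ − α₂L₂)
L₂ − L₁ = 1.3150 − 1.3088 = 6.20×10⁻³ m
α₁L₁ − α₂L₂ = 1.2×10⁻⁵×1.3088 − 9.2×10⁻⁷×1.3150 = 1.44958×10⁻⁵ m/K
ΔT = 6.20×10⁻³ / 1.44958×10⁻⁵ = 427.710 K
T = 29.9 + 427.710 = 457.610 °C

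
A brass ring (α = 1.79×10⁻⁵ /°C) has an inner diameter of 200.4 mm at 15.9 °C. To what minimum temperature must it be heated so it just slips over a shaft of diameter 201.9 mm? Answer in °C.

T = 434 °C

Required Δd = 201.9 − 200.4 = 1.5 mm
Δd = αd₀ΔT ⇒ ΔT = Δd/(αd₀) = 1.5 / (1.79×10⁻⁵ × 200.4) = 418.16 K
T_min = 15.9 + 418.16 = 434.06 °C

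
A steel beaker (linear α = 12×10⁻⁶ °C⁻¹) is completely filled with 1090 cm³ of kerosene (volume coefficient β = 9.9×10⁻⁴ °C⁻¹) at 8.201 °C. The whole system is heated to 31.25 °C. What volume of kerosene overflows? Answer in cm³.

24.0 cm³

The beaker also expands: β_container ≈ 3α = 3.6×10⁻⁵ /K
Net overflow = V₀(β_liq − 3α_cont)ΔT
β − 3α = 9.90×10⁻⁴ − 3.6×10⁻⁵ = 9.54×10⁻⁴ /K; ΔT = 23.049 K
ΔV = 1090 × 9.54×10⁻⁴ × 23.049 = 24.0 cm³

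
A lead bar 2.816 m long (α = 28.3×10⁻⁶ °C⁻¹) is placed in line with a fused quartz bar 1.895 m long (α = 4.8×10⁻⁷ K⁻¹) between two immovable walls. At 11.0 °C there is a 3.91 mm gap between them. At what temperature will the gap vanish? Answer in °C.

T = 59.5 °C

α₁L₁ = 7.96928×10⁻⁵ m/K, α₂L₂ = 9.096×10⁻⁷ m/K → total 8.06024×10⁻⁵ m/K
ΔT = g/(α₁L₁+α₂L₂) = 3.91×10⁻³ / 8.06024×10⁻⁵ = 48.510 K
T = 11.0 + 48.510 = 59.510 °C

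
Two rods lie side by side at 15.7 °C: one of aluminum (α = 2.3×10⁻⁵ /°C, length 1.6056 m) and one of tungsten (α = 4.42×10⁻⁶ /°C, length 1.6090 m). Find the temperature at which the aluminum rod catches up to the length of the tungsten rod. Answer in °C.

T = 129.7 °C

L₁(1 + α₁ΔT) = L₂(1 + α₂ΔT) ⇒ ΔT = (L₂ − L₁)/(α₁L₁ − α₂L₂)
L₂ − L₁ = 1.6090 − 1.6056 = 3.40×10⁻³ m
α₁L₁ − α₂L₂ = 2.3×10⁻⁵×1.6056 − 4.42×10⁻⁶×1.6090 = 2.981702×10⁻⁵ m/K
ΔT = 3.40×10⁻³ / 2.981702×10⁻⁵ = 114.029 K
T = 15.7 + 114.029 = 129.729 °C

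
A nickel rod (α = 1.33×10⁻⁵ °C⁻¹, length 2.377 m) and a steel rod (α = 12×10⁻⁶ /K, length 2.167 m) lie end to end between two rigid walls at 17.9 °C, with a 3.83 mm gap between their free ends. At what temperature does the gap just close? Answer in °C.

Gap closes when ΔL₁ + ΔL₂ = 3.83 mm = 3.83×10⁻³ m
(α₁L₁ + α₂L₂)ΔT = g
α₁L₁ + α₂L₂ = 1.33×10⁻⁵×2.377 + 12×10⁻⁶×2.167 = 5.76181×10⁻⁵ m/K
ΔT = 3.83×10⁻³ / 5.76181×10⁻⁵ = 66.472 K
T = 17.9 + 66.472 = 84.372 °C

T = 84.4 °C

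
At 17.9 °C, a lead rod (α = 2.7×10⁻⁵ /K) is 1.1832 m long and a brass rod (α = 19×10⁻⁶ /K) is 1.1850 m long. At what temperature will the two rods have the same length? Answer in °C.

T = 208.8 °C

L₁(1 + α₁ΔT) = L₂(1 + α₂ΔT) ⇒ ΔT = (L₂ − L₁)/(α₁L₁ − α₂L₂)
L₂ − L₁ = 1.1850 − 1.1832 = 1.80×10⁻³ m
α₁L₁ − α₂L₂ = 2.7×10⁻⁵×1.1832 − 19×10⁻⁶×1.1850 = 9.4314×10⁻⁶ m/K
ΔT = 1.80×10⁻³ / 9.4314×10⁻⁶ = 190.852 K
T = 17.9 + 190.852 = 208.752 °C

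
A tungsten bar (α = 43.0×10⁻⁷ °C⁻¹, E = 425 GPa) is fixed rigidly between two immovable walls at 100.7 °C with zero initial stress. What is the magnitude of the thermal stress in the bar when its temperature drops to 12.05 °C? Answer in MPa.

Fully constrained: the free strain ε = αΔT is blocked, so σ = Eε = EαΔT.
|ΔT| = 88.65 K
σ = 425×10⁹ × 43.0×10⁻⁷ × 88.65 = 1.62×10⁸ Pa

σ = 162 MPa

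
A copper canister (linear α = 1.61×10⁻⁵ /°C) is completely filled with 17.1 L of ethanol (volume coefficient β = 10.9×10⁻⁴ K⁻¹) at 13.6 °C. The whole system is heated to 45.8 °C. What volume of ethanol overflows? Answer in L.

The canister also expands: β_container ≈ 3α = 4.83×10⁻⁵ /K
Net overflow = V₀(β_liq − 3α_cont)ΔT
β − 3α = 1.09×10⁻³ − 4.83×10⁻⁵ = 1.0417×10⁻³ /K; ΔT = 32.2 K
ΔV = 17.1 × 1.0417×10⁻³ × 32.2 = 0.574 L

0.574 L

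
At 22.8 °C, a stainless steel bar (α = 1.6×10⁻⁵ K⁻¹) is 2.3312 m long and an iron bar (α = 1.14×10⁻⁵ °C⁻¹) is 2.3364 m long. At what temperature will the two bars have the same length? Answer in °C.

T = 510.4 °C

Equal length when α₁L₁ΔT − α₂L₂ΔT = L₂ − L₁ = 5.20×10⁻³ m
α₁L₁ = 3.72992×10⁻⁵, α₂L₂ = 2.663496×10⁻⁵ → Δ(αL) = 1.066424×10⁻⁵ m/K
ΔT = 5.20×10⁻³ / 1.066424×10⁻⁵ = 487.611 K, so T = 22.8 + 487.611 = 510.411 °C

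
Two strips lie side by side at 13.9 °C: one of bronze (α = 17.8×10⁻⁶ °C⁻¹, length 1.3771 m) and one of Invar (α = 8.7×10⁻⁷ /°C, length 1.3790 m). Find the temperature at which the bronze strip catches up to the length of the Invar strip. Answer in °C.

Equal length when α₁L₁ΔT − α₂L₂ΔT = L₂ − L₁ = 1.90×10⁻³ m
α₁L₁ = 2.451238×10⁻⁵, α₂L₂ = 1.19973×10⁻⁶ → Δ(αL) = 2.331265×10⁻⁵ m/K
ΔT = 1.90×10⁻³ / 2.331265×10⁻⁵ = 81.5008 K, so T = 13.9 + 81.5008 = 95.4008 °C

T = 95.40 °C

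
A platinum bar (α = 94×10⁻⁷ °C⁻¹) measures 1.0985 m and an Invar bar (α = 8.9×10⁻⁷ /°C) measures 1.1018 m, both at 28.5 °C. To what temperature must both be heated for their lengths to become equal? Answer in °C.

Equal length when α₁L₁ΔT − α₂L₂ΔT = L₂ − L₁ = 3.30×10⁻³ m
α₁L₁ = 1.03259×10⁻⁵, α₂L₂ = 9.80602×10⁻⁷ → Δ(αL) = 9.345298×10⁻⁶ m/K
ΔT = 3.30×10⁻³ / 9.345298×10⁻⁶ = 353.119 K, so T = 28.5 + 353.119 = 381.619 °C

T = 381.6 °C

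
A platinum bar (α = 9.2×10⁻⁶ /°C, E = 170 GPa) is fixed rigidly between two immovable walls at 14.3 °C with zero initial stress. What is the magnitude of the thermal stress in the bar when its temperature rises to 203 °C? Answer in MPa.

σ = 295 MPa

Fully constrained: the free strain ε = αΔT is blocked, so σ = Eε = EαΔT.
|ΔT| = 188.7 K
σ = 170×10⁹ × 9.2×10⁻⁶ × 188.7 = 2.95×10⁸ Pa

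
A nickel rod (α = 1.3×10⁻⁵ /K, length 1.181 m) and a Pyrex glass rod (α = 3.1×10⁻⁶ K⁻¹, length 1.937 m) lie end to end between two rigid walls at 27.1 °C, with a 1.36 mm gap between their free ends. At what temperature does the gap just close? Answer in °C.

α₁L₁ = 1.5353×10⁻⁵ m/K, α₂L₂ = 6.0047×10⁻⁶ m/K → total 2.13577×10⁻⁵ m/K
ΔT = g/(α₁L₁+α₂L₂) = 1.36×10⁻³ / 2.13577×10⁻⁵ = 63.677 K
T = 27.1 + 63.677 = 90.777 °C

T = 90.8 °C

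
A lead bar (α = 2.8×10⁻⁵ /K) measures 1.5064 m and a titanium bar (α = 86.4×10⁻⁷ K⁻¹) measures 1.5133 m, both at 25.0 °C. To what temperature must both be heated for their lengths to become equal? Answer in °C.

L₁(1 + α₁ΔT) = L₂(1 + α₂ΔT) ⇒ ΔT = (L₂ − L₁)/(α₁L₁ − α₂L₂)
L₂ − L₁ = 1.5133 − 1.5064 = 6.90×10⁻³ m
α₁L₁ − α₂L₂ = 2.8×10⁻⁵×1.5064 − 86.4×10⁻⁷×1.5133 = 2.9104288×10⁻⁵ m/K
ΔT = 6.90×10⁻³ / 2.9104288×10⁻⁵ = 237.078 K
T = 25.0 + 237.078 = 262.078 °C

T = 262.1 °C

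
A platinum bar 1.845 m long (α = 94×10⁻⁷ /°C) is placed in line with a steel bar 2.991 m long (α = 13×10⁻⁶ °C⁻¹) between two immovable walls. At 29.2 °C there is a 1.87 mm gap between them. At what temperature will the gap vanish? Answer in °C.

α₁L₁ = 1.7343×10⁻⁵ m/K, α₂L₂ = 3.8883×10⁻⁵ m/K → total 5.6226×10⁻⁵ m/K
ΔT = g/(α₁L₁+α₂L₂) = 1.87×10⁻³ / 5.6226×10⁻⁵ = 33.259 K
T = 29.2 + 33.259 = 62.459 °C

T = 62.5 °C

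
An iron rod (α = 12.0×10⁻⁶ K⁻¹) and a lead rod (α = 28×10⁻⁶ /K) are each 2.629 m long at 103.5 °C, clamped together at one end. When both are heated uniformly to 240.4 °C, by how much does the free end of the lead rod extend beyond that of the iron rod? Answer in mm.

5.76 mm

ΔT = 136.9 K
iron: ΔL = 12.0×10⁻⁶ × 2.629 m × 136.9 = 4.3189×10⁻³ m = 4.3189 mm
lead: ΔL = 28×10⁻⁶ × 2.629 m × 136.9 = 1.0077×10⁻² m = 10.077 mm
difference = 10.077 − 4.3189 = 5.7581 mm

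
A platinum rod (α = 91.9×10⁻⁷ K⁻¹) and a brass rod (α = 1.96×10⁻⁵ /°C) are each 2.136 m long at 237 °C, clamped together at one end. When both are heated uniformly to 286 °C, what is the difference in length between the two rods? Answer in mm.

ΔT = 49 K
platinum: ΔL = 91.9×10⁻⁷ × 2.136 m × 49 = 9.6186×10⁻⁴ m = 0.96186 mm
brass: ΔL = 1.96×10⁻⁵ × 2.136 m × 49 = 2.0514×10⁻³ m = 2.0514 mm
difference = 2.0514 − 0.96186 = 1.08954 mm

1.09 mm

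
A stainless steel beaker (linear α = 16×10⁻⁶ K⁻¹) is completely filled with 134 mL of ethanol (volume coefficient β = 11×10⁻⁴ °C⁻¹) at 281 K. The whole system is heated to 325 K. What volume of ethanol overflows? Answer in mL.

6.20 mL

The beaker also expands: β_container ≈ 3α = 4.8×10⁻⁵ /K
Net overflow = V₀(β_liq − 3α_cont)ΔT
β − 3α = 1.10×10⁻³ − 4.8×10⁻⁵ = 1.052×10⁻³ /K; ΔT = 44 K
ΔV = 134 × 1.052×10⁻³ × 44 = 6.20 mL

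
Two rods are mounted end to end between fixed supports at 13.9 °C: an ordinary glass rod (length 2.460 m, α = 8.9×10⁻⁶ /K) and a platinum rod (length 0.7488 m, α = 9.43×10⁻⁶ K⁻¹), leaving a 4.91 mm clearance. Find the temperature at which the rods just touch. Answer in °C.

T = 183 °C

Gap closes when ΔL₁ + ΔL₂ = 4.91 mm = 4.91×10⁻³ m
(α₁L₁ + α₂L₂)ΔT = g
α₁L₁ + α₂L₂ = 8.9×10⁻⁶×2.460 + 9.43×10⁻⁶×0.7488 = 2.8955184×10⁻⁵ m/K
ΔT = 4.91×10⁻³ / 2.8955184×10⁻⁵ = 169.57 K
T = 13.9 + 169.57 = 183.47 °C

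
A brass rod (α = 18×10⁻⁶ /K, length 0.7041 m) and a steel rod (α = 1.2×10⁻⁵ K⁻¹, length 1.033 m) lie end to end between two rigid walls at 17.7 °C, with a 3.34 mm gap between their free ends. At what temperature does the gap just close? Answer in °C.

T = 151 °C

Gap closes when ΔL₁ + ΔL₂ = 3.34 mm = 3.34×10⁻³ m
(α₁L₁ + α₂L₂)ΔT = g
α₁L₁ + α₂L₂ = 18×10⁻⁶×0.7041 + 1.2×10⁻⁵×1.033 = 2.50698×10⁻⁵ m/K
ΔT = 3.34×10⁻³ / 2.50698×10⁻⁵ = 133.23 K
T = 17.7 + 133.23 = 150.93 °C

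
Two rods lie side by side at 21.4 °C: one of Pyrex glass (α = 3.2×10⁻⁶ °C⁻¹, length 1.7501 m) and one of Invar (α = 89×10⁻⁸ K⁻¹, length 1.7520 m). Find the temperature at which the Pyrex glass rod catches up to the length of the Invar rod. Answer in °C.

Equal length when α₁L₁ΔT − α₂L₂ΔT = L₂ − L₁ = 1.90×10⁻³ m
α₁L₁ = 5.60032×10⁻⁶, α₂L₂ = 1.55928×10⁻⁶ → Δ(αL) = 4.04104×10⁻⁶ m/K
ΔT = 1.90×10⁻³ / 4.04104×10⁻⁶ = 470.176 K, so T = 21.4 + 470.176 = 491.576 °C

T = 491.6 °C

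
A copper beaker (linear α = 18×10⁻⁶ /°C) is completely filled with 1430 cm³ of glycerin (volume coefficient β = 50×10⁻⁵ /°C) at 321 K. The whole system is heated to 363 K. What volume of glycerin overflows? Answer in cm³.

26.8 cm³

The beaker also expands: β_container ≈ 3α = 5.4×10⁻⁵ /K
Net overflow = V₀(β_liq − 3α_cont)ΔT
β − 3α = 5.00×10⁻⁴ − 5.4×10⁻⁵ = 4.46×10⁻⁴ /K; ΔT = 42 K
ΔV = 1430 × 4.46×10⁻⁴ × 42 = 26.8 cm³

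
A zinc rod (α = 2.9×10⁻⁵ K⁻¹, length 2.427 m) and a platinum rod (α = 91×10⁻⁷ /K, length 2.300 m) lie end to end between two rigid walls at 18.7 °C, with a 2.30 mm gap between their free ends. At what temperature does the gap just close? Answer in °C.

T = 43.9 °C

Gap closes when ΔL₁ + ΔL₂ = 2.30 mm = 2.30×10⁻³ m
(α₁L₁ + α₂L₂)ΔT = g
α₁L₁ + α₂L₂ = 2.9×10⁻⁵×2.427 + 91×10⁻⁷×2.300 = 9.1313×10⁻⁵ m/K
ΔT = 2.30×10⁻³ / 9.1313×10⁻⁵ = 25.188 K
T = 18.7 + 25.188 = 43.888 °C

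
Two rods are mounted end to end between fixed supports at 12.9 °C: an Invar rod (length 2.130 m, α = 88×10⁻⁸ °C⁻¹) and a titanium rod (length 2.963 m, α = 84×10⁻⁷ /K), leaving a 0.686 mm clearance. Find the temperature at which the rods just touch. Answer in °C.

Gap closes when ΔL₁ + ΔL₂ = 0.686 mm = 6.86×10⁻⁴ m
(α₁L₁ + α₂L₂)ΔT = g
α₁L₁ + α₂L₂ = 88×10⁻⁸×2.130 + 84×10⁻⁷×2.963 = 2.67636×10⁻⁵ m/K
ΔT = 6.86×10⁻⁴ / 2.67636×10⁻⁵ = 25.632 K
T = 12.9 + 25.632 = 38.532 °C

T = 38.5 °C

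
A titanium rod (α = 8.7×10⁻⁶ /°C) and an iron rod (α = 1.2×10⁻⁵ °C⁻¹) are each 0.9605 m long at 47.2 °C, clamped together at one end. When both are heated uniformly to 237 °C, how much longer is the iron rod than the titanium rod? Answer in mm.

ΔT = 189.8 K
titanium: ΔL = 8.7×10⁻⁶ × 0.9605 m × 189.8 = 1.5860×10⁻³ m = 1.5860 mm
iron: ΔL = 1.2×10⁻⁵ × 0.9605 m × 189.8 = 2.1876×10⁻³ m = 2.1876 mm
difference = 2.1876 − 1.5860 = 0.6016 mm

0.602 mm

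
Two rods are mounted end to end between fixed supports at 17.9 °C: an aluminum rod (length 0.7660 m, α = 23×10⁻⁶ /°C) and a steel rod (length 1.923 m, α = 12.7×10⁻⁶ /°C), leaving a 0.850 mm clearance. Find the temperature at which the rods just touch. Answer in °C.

Gap closes when ΔL₁ + ΔL₂ = 0.850 mm = 8.50×10⁻⁴ m
(α₁L₁ + α₂L₂)ΔT = g
α₁L₁ + α₂L₂ = 23×10⁻⁶×0.7660 + 12.7×10⁻⁶×1.923 = 4.20401×10⁻⁵ m/K
ΔT = 8.50×10⁻⁴ / 4.20401×10⁻⁵ = 20.219 K
T = 17.9 + 20.219 = 38.119 °C

T = 38.1 °C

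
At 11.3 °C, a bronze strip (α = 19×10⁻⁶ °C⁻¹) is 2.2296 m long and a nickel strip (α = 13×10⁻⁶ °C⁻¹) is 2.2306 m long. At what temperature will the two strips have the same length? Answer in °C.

T = 86.12 °C

Equal length when α₁L₁ΔT − α₂L₂ΔT = L₂ − L₁ = 1.00×10⁻³ m
α₁L₁ = 4.23624×10⁻⁵, α₂L₂ = 2.89978×10⁻⁵ → Δ(αL) = 1.33646×10⁻⁵ m/K
ΔT = 1.00×10⁻³ / 1.33646×10⁻⁵ = 74.8245 K, so T = 11.3 + 74.8245 = 86.1245 °C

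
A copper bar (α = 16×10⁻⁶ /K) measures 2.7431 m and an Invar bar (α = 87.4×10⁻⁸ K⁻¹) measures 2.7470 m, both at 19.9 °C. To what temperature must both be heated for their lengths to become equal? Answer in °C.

T = 113.9 °C

L₁(1 + α₁ΔT) = L₂(1 + α₂ΔT) ⇒ ΔT = (L₂ − L₁)/(α₁L₁ − α₂L₂)
L₂ − L₁ = 2.7470 − 2.7431 = 3.90×10⁻³ m
α₁L₁ − α₂L₂ = 16×10⁻⁶×2.7431 − 87.4×10⁻⁸×2.7470 = 4.1488722×10⁻⁵ m/K
ΔT = 3.90×10⁻³ / 4.1488722×10⁻⁵ = 94.001 K
T = 19.9 + 94.001 = 113.901 °C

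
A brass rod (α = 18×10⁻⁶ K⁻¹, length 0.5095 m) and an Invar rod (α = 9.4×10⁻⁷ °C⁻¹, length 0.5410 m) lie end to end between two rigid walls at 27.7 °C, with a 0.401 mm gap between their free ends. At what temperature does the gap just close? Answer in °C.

Gap closes when ΔL₁ + ΔL₂ = 0.401 mm = 4.01×10⁻⁴ m
(α₁L₁ + α₂L₂)ΔT = g
α₁L₁ + α₂L₂ = 18×10⁻⁶×0.5095 + 9.4×10⁻⁷×0.5410 = 9.67954×10⁻⁶ m/K
ΔT = 4.01×10⁻⁴ / 9.67954×10⁻⁶ = 41.428 K
T = 27.7 + 41.428 = 69.128 °C

T = 69.1 °C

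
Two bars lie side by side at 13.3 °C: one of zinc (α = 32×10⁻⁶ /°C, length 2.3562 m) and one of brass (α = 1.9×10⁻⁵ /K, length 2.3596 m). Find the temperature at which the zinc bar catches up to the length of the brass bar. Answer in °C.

T = 124.5 °C

L₁(1 + α₁ΔT) = L₂(1 + α₂ΔT) ⇒ ΔT = (L₂ − L₁)/(α₁L₁ − α₂L₂)
L₂ − L₁ = 2.3596 − 2.3562 = 3.40×10⁻³ m
α₁L₁ − α₂L₂ = 32×10⁻⁶×2.3562 − 1.9×10⁻⁵×2.3596 = 3.0566×10⁻⁵ m/K
ΔT = 3.40×10⁻³ / 3.0566×10⁻⁵ = 111.235 K
T = 13.3 + 111.235 = 124.535 °C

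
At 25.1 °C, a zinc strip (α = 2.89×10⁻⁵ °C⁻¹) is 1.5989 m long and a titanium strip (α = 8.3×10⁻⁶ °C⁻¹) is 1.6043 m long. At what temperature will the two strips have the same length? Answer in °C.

Equal length when α₁L₁ΔT − α₂L₂ΔT = L₂ − L₁ = 5.40×10⁻³ m
α₁L₁ = 4.620821×10⁻⁵, α₂L₂ = 1.331569×10⁻⁵ → Δ(αL) = 3.289252×10⁻⁵ m/K
ΔT = 5.40×10⁻³ / 3.289252×10⁻⁵ = 164.171 K, so T = 25.1 + 164.171 = 189.271 °C

T = 189.3 °C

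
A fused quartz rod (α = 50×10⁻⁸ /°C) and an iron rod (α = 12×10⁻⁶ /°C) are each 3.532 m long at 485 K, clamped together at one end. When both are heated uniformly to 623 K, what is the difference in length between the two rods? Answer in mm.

5.61 mm

ΔT = 138 K
fused quartz: ΔL = 50×10⁻⁸ × 3.532 m × 138 = 2.4371×10⁻⁴ m = 0.24371 mm
iron: ΔL = 12×10⁻⁶ × 3.532 m × 138 = 5.8490×10⁻³ m = 5.8490 mm
difference = 5.8490 − 0.24371 = 5.60529 mm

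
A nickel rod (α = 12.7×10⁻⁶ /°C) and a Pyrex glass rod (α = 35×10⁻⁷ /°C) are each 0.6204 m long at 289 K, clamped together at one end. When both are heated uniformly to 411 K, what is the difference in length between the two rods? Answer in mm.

0.696 mm

ΔT = 122 K
nickel: ΔL = 12.7×10⁻⁶ × 0.6204 m × 122 = 9.6125×10⁻⁴ m = 0.96125 mm
Pyrex glass: ΔL = 35×10⁻⁷ × 0.6204 m × 122 = 2.6491×10⁻⁴ m = 0.26491 mm
difference = 0.96125 − 0.26491 = 0.69634 mm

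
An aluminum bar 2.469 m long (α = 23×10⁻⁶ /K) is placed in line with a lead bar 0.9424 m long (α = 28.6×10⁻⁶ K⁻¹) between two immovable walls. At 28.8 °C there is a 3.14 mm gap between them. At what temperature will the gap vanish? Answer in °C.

α₁L₁ = 5.6787×10⁻⁵ m/K, α₂L₂ = 2.695264×10⁻⁵ m/K → total 8.373964×10⁻⁵ m/K
ΔT = g/(α₁L₁+α₂L₂) = 3.14×10⁻³ / 8.373964×10⁻⁵ = 37.497 K
T = 28.8 + 37.497 = 66.297 °C

T = 66.3 °C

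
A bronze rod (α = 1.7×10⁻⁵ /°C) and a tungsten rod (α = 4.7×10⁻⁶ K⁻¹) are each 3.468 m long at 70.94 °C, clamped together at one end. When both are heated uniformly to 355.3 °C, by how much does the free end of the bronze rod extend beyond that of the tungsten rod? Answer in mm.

ΔT = 284.36 K
bronze: ΔL = 1.7×10⁻⁵ × 3.468 m × 284.36 = 1.6765×10⁻² m = 16.765 mm
tungsten: ΔL = 4.7×10⁻⁶ × 3.468 m × 284.36 = 4.6350×10⁻³ m = 4.6350 mm
difference = 16.765 − 4.6350 = 12.130 mm

12.1 mm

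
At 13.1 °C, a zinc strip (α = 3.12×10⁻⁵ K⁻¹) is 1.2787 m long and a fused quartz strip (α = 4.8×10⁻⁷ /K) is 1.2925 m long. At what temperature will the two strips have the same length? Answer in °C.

Equal length when α₁L₁ΔT − α₂L₂ΔT = L₂ − L₁ = 1.38×10⁻² m
α₁L₁ = 3.989544×10⁻⁵, α₂L₂ = 6.204×10⁻⁷ → Δ(αL) = 3.927504×10⁻⁵ m/K
ΔT = 1.38×10⁻² / 3.927504×10⁻⁵ = 351.368 K, so T = 13.1 + 351.368 = 364.468 °C

T = 364.5 °C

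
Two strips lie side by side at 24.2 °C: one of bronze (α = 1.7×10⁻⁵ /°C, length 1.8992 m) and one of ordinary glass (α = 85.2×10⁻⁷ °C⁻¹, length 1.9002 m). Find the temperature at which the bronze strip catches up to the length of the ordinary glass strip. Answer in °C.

T = 86.32 °C

Equal length when α₁L₁ΔT − α₂L₂ΔT = L₂ − L₁ = 1.00×10⁻³ m
α₁L₁ = 3.22864×10⁻⁵, α₂L₂ = 1.6189704×10⁻⁵ → Δ(αL) = 1.6096696×10⁻⁵ m/K
ΔT = 1.00×10⁻³ / 1.6096696×10⁻⁵ = 62.1246 K, so T = 24.2 + 62.1246 = 86.3246 °C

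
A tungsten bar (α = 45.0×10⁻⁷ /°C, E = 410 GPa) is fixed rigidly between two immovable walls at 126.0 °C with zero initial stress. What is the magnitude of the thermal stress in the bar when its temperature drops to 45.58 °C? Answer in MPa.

σ = 148 MPa

Fully constrained: the free strain ε = αΔT is blocked, so σ = Eε = EαΔT.
|ΔT| = 80.42 K
σ = 410×10⁹ × 45.0×10⁻⁷ × 80.42 = 1.48×10⁸ Pa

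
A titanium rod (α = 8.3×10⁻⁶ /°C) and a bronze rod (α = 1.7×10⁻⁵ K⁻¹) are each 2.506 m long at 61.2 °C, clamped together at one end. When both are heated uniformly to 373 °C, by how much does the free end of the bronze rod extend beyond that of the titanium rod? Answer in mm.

ΔT = 311.8 K
titanium: ΔL = 8.3×10⁻⁶ × 2.506 m × 311.8 = 6.4854×10⁻³ m = 6.4854 mm
bronze: ΔL = 1.7×10⁻⁵ × 2.506 m × 311.8 = 1.3283×10⁻² m = 13.283 mm
difference = 13.283 − 6.4854 = 6.7976 mm

6.80 mm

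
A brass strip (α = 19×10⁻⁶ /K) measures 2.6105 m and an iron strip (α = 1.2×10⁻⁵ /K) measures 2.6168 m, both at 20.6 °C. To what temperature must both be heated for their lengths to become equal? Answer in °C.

T = 366.8 °C

Equal length when α₁L₁ΔT − α₂L₂ΔT = L₂ − L₁ = 6.30×10⁻³ m
α₁L₁ = 4.95995×10⁻⁵, α₂L₂ = 3.14016×10⁻⁵ → Δ(αL) = 1.81979×10⁻⁵ m/K
ΔT = 6.30×10⁻³ / 1.81979×10⁻⁵ = 346.194 K, so T = 20.6 + 346.194 = 366.794 °C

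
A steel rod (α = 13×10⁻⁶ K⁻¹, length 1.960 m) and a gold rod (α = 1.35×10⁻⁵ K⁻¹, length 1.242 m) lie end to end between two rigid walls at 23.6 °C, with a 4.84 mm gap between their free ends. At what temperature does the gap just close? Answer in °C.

α₁L₁ = 2.548×10⁻⁵ m/K, α₂L₂ = 1.6767×10⁻⁵ m/K → total 4.2247×10⁻⁵ m/K
ΔT = g/(α₁L₁+α₂L₂) = 4.84×10⁻³ / 4.2247×10⁻⁵ = 114.56 K
T = 23.6 + 114.56 = 138.16 °C

T = 138 °C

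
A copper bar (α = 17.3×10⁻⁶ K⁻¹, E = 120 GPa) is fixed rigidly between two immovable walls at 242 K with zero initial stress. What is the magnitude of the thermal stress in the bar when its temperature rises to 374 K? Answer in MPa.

Fully constrained: the free strain ε = αΔT is blocked, so σ = Eε = EαΔT.
|ΔT| = 132 K
σ = 120×10⁹ × 17.3×10⁻⁶ × 132 = 2.74×10⁸ Pa

σ = 274 MPa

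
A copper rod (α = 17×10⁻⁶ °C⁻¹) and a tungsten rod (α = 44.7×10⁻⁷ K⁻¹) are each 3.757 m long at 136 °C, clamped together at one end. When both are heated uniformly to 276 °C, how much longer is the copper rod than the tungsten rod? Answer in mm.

6.59 mm

ΔT = 140 K
copper: ΔL = 17×10⁻⁶ × 3.757 m × 140 = 8.9417×10⁻³ m = 8.9417 mm
tungsten: ΔL = 44.7×10⁻⁷ × 3.757 m × 140 = 2.3511×10⁻³ m = 2.3511 mm
difference = 8.9417 − 2.3511 = 6.5906 mm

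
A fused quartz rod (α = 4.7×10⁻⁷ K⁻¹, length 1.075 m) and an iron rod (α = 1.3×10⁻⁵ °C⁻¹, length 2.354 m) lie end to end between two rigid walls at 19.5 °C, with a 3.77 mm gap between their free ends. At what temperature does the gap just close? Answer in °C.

T = 141 °C

α₁L₁ = 5.0525×10⁻⁷ m/K, α₂L₂ = 3.0602×10⁻⁵ m/K → total 3.110725×10⁻⁵ m/K
ΔT = g/(α₁L₁+α₂L₂) = 3.77×10⁻³ / 3.110725×10⁻⁵ = 121.19 K
T = 19.5 + 121.19 = 140.69 °C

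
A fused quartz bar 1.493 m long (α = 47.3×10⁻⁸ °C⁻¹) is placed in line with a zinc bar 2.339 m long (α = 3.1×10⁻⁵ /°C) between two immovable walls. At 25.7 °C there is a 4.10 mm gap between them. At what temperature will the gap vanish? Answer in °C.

T = 81.7 °C

Gap closes when ΔL₁ + ΔL₂ = 4.10 mm = 4.10×10⁻³ m
(α₁L₁ + α₂L₂)ΔT = g
α₁L₁ + α₂L₂ = 47.3×10⁻⁸×1.493 + 3.1×10⁻⁵×2.339 = 7.3215189×10⁻⁵ m/K
ΔT = 4.10×10⁻³ / 7.3215189×10⁻⁵ = 55.999 K
T = 25.7 + 55.999 = 81.699 °C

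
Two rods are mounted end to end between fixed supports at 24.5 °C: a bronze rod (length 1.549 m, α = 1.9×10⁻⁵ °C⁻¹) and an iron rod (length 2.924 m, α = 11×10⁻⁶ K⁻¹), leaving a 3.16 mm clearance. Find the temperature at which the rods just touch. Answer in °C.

T = 75.8 °C

α₁L₁ = 2.9431×10⁻⁵ m/K, α₂L₂ = 3.2164×10⁻⁵ m/K → total 6.1595×10⁻⁵ m/K
ΔT = g/(α₁L₁+α₂L₂) = 3.16×10⁻³ / 6.1595×10⁻⁵ = 51.303 K
T = 24.5 + 51.303 = 75.803 °C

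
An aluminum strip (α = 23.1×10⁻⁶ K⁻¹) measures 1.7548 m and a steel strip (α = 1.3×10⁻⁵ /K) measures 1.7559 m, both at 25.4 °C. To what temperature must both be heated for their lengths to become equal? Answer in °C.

T = 87.51 °C

L₁(1 + α₁ΔT) = L₂(1 + α₂ΔT) ⇒ ΔT = (L₂ − L₁)/(α₁L₁ − α₂L₂)
L₂ − L₁ = 1.7559 − 1.7548 = 1.10×10⁻³ m
α₁L₁ − α₂L₂ = 23.1×10⁻⁶×1.7548 − 1.3×10⁻⁵×1.7559 = 1.770918×10⁻⁵ m/K
ΔT = 1.10×10⁻³ / 1.770918×10⁻⁵ = 62.1147 K
T = 25.4 + 62.1147 = 87.5147 °C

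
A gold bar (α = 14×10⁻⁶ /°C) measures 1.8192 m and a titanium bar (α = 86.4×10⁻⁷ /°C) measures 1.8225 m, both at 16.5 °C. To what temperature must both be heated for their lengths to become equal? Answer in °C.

L₁(1 + α₁ΔT) = L₂(1 + α₂ΔT) ⇒ ΔT = (L₂ − L₁)/(α₁L₁ − α₂L₂)
L₂ − L₁ = 1.8225 − 1.8192 = 3.30×10⁻³ m
α₁L₁ − α₂L₂ = 14×10⁻⁶×1.8192 − 86.4×10⁻⁷×1.8225 = 9.7224×10⁻⁶ m/K
ΔT = 3.30×10⁻³ / 9.7224×10⁻⁶ = 339.422 K
T = 16.5 + 339.422 = 355.922 °C

T = 355.9 °C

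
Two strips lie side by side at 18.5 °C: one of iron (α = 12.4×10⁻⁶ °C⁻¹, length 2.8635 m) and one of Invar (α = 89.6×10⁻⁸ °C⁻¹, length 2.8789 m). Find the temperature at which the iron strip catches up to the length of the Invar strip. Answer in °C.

Equal length when α₁L₁ΔT − α₂L₂ΔT = L₂ − L₁ = 1.54×10⁻² m
α₁L₁ = 3.55074×10⁻⁵, α₂L₂ = 2.5794944×10⁻⁶ → Δ(αL) = 3.29279056×10⁻⁵ m/K
ΔT = 1.54×10⁻² / 3.29279056×10⁻⁵ = 467.688 K, so T = 18.5 + 467.688 = 486.188 °C

T = 486.2 °C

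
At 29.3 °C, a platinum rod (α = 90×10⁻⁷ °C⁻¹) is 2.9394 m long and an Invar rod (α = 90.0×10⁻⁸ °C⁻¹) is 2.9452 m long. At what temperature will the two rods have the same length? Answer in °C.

T = 273.0 °C

L₁(1 + α₁ΔT) = L₂(1 + α₂ΔT) ⇒ ΔT = (L₂ − L₁)/(α₁L₁ − α₂L₂)
L₂ − L₁ = 2.9452 − 2.9394 = 5.80×10⁻³ m
α₁L₁ − α₂L₂ = 90×10⁻⁷×2.9394 − 90.0×10⁻⁸×2.9452 = 2.380392×10⁻⁵ m/K
ΔT = 5.80×10⁻³ / 2.380392×10⁻⁵ = 243.657 K
T = 29.3 + 243.657 = 272.957 °C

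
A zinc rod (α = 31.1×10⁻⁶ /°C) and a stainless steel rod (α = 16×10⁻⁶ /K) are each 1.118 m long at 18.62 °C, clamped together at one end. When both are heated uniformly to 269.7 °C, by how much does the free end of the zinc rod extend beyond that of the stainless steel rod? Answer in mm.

4.24 mm

ΔT = 251.08 K
zinc: ΔL = 31.1×10⁻⁶ × 1.118 m × 251.08 = 8.7300×10⁻³ m = 8.7300 mm
stainless steel: ΔL = 16×10⁻⁶ × 1.118 m × 251.08 = 4.4913×10⁻³ m = 4.4913 mm
difference = 8.7300 − 4.4913 = 4.2387 mm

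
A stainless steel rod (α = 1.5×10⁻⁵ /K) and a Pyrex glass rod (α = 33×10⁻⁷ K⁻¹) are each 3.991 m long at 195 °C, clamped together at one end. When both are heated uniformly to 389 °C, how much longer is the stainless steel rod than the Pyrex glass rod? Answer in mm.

ΔT = 194 K
stainless steel: ΔL = 1.5×10⁻⁵ × 3.991 m × 194 = 1.1614×10⁻² m = 11.614 mm
Pyrex glass: ΔL = 33×10⁻⁷ × 3.991 m × 194 = 2.5550×10⁻³ m = 2.5550 mm
difference = 11.614 − 2.5550 = 9.059 mm

9.06 mm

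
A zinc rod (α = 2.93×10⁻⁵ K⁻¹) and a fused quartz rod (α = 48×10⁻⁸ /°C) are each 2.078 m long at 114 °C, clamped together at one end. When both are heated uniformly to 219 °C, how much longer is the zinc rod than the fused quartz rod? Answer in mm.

ΔT = 105 K
zinc: ΔL = 2.93×10⁻⁵ × 2.078 m × 105 = 6.3930×10⁻³ m = 6.3930 mm
fused quartz: ΔL = 48×10⁻⁸ × 2.078 m × 105 = 1.0473×10⁻⁴ m = 0.10473 mm
difference = 6.3930 − 0.10473 = 6.28827 mm

6.29 mm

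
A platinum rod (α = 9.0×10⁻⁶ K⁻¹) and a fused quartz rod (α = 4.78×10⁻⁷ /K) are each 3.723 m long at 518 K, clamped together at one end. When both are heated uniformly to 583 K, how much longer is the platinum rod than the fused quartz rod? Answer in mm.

ΔT = 65 K
platinum: ΔL = 9.0×10⁻⁶ × 3.723 m × 65 = 2.1780×10⁻³ m = 2.1780 mm
fused quartz: ΔL = 4.78×10⁻⁷ × 3.723 m × 65 = 1.1567×10⁻⁴ m = 0.11567 mm
difference = 2.1780 − 0.11567 = 2.06233 mm

2.06 mm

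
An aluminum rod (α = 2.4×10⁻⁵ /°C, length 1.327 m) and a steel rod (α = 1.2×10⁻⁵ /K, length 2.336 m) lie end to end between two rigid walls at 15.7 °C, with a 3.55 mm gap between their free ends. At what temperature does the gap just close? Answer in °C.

T = 75.0 °C

Gap closes when ΔL₁ + ΔL₂ = 3.55 mm = 3.55×10⁻³ m
(α₁L₁ + α₂L₂)ΔT = g
α₁L₁ + α₂L₂ = 2.4×10⁻⁵×1.327 + 1.2×10⁻⁵×2.336 = 5.988×10⁻⁵ m/K
ΔT = 3.55×10⁻³ / 5.988×10⁻⁵ = 59.285 K
T = 15.7 + 59.285 = 74.985 °C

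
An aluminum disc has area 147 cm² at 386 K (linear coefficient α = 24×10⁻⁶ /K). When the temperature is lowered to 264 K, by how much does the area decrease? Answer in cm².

ΔA = 0.861 cm²

Area coefficient ≈ 2α; |ΔT| = 122 K
ΔA = 2αA₀ΔT = 2(24×10⁻⁶)(147)(122) = 0.861 cm²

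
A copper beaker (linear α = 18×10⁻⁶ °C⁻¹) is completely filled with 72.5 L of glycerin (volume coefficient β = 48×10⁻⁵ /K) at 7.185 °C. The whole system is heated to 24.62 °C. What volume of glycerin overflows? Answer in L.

0.538 L

The beaker also expands: β_container ≈ 3α = 5.4×10⁻⁵ /K
Net overflow = V₀(β_liq − 3α_cont)ΔT
β − 3α = 4.80×10⁻⁴ − 5.4×10⁻⁵ = 4.26×10⁻⁴ /K; ΔT = 17.435 K
ΔV = 72.5 × 4.26×10⁻⁴ × 17.435 = 0.538 L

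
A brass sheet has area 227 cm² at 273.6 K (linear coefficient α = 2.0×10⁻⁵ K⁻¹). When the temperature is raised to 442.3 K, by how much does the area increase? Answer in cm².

Area coefficient ≈ 2α; |ΔT| = 168.7 K
ΔA = 2αA₀ΔT = 2(2.0×10⁻⁵)(227)(168.7) = 1.53 cm²

ΔA = 1.53 cm²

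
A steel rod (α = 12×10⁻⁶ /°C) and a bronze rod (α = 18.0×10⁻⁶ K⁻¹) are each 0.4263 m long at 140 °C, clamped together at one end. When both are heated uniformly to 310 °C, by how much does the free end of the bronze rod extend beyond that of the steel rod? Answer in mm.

0.435 mm

ΔT = 170 K
steel: ΔL = 12×10⁻⁶ × 0.4263 m × 170 = 8.6965×10⁻⁴ m = 0.86965 mm
bronze: ΔL = 18.0×10⁻⁶ × 0.4263 m × 170 = 1.3045×10⁻³ m = 1.3045 mm
difference = 1.3045 − 0.86965 = 0.43485 mm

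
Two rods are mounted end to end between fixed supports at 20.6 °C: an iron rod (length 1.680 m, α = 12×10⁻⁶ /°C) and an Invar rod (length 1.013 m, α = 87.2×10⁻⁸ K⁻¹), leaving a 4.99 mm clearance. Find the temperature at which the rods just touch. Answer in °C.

Gap closes when ΔL₁ + ΔL₂ = 4.99 mm = 4.99×10⁻³ m
(α₁L₁ + α₂L₂)ΔT = g
α₁L₁ + α₂L₂ = 12×10⁻⁶×1.680 + 87.2×10⁻⁸×1.013 = 2.1043336×10⁻⁵ m/K
ΔT = 4.99×10⁻³ / 2.1043336×10⁻⁵ = 237.13 K
T = 20.6 + 237.13 = 257.73 °C

T = 258 °C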